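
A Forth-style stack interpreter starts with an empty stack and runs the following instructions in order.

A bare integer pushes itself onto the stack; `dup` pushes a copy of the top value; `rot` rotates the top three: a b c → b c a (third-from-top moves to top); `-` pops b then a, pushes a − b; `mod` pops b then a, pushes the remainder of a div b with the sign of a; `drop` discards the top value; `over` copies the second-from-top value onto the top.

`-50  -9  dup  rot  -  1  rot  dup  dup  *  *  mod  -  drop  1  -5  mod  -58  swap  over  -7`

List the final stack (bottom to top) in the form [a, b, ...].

-50  : [-50]
-9   : [-50, -9]
dup  : [-50, -9, -9]
rot  : [-9, -9, -50]
-    : [-9, 41]
1    : [-9, 41, 1]
rot  : [41, 1, -9]
dup  : [41, 1, -9, -9]
dup  : [41, 1, -9, -9, -9]
*    : [41, 1, -9, 81]
*    : [41, 1, -729]
mod  : [41, 1]
-    : [40]
drop : []
1    : [1]
-5   : [1, -5]
mod  : [1]
-58  : [1, -58]
swap : [-58, 1]
over : [-58, 1, -58]
-7   : [-58, 1, -58, -7]

[-58, 1, -58, -7]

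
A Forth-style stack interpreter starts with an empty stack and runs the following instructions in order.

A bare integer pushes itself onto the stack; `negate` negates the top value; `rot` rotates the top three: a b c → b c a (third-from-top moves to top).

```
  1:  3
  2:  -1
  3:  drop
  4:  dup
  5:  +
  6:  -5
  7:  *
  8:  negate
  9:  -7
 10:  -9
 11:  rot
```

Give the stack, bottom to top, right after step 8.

3      : 3
-1     : 3 -1
drop   : 3
dup    : 3 3
+      : 6
-5     : 6 -5
*      : -30
negate : 30

[30]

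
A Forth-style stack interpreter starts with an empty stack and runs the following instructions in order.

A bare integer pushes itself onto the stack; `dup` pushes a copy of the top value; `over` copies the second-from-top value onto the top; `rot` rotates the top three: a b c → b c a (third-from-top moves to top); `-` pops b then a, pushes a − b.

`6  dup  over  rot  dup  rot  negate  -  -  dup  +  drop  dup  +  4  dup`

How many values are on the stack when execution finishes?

3

6      → 6
dup    → 6 6
over   → 6 6 6
rot    → 6 6 6
dup    → 6 6 6 6
rot    → 6 6 6 6
negate → 6 6 6 -6
-      → 6 6 12
-      → 6 -6
dup    → 6 -6 -6
+      → 6 -12
drop   → 6
dup    → 6 6
+      → 12
4      → 12 4
dup    → 12 4 4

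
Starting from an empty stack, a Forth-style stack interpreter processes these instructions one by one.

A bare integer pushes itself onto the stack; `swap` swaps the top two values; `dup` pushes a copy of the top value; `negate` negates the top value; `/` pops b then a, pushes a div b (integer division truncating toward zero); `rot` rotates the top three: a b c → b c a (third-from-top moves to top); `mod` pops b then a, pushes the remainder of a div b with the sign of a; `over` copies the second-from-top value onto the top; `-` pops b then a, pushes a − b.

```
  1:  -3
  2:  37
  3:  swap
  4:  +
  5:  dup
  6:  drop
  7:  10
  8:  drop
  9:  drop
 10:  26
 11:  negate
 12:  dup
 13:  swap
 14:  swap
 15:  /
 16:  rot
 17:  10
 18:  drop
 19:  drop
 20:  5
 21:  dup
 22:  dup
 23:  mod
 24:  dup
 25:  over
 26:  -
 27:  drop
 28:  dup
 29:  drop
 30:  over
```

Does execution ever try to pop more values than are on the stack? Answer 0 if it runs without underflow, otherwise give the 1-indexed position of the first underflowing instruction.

16

-3     → -3
37     → -3 37
swap   → 37 -3
+      → 34
dup    → 34 34
drop   → 34
10     → 34 10
drop   → 34
drop   → (empty)
26     → 26
negate → -26
dup    → -26 -26
swap   → -26 -26
swap   → -26 -26
/      → 1
rot  — needs 3 operands, stack has 1 → underflow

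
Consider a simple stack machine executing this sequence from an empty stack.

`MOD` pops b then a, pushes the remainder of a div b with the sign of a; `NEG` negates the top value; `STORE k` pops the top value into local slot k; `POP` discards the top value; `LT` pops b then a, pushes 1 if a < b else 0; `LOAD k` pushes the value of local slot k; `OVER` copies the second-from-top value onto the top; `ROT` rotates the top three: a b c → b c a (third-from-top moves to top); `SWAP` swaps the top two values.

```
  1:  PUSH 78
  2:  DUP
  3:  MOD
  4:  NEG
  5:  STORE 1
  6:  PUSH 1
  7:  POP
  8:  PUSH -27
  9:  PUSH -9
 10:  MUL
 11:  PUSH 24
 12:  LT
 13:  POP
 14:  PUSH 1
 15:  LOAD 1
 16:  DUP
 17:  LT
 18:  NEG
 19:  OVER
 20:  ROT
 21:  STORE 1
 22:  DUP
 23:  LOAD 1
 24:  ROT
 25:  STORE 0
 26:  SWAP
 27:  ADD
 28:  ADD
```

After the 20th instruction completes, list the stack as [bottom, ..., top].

PUSH 78  -> 78
DUP      -> 78 78
MOD      -> 0
NEG      -> 0
STORE 1  -> (empty)
PUSH 1   -> 1
POP      -> (empty)
PUSH -27 -> -27
PUSH -9  -> -27 -9
MUL      -> 243
PUSH 24  -> 243 24
LT       -> 0
POP      -> (empty)
PUSH 1   -> 1
LOAD 1   -> 1 0
DUP      -> 1 0 0
LT       -> 1 0
NEG      -> 1 0
OVER     -> 1 0 1
ROT      -> 0 1 1

[0, 1, 1]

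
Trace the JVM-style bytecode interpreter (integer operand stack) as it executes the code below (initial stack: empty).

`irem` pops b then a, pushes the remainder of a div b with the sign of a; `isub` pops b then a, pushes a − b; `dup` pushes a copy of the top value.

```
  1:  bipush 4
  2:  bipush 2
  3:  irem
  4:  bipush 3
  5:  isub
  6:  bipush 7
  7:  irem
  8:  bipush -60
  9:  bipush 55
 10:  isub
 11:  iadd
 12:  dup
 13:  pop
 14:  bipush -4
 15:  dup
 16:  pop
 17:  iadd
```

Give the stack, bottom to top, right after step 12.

bipush 4    [4]
bipush 2    [4, 2]
irem        [0]
bipush 3    [0, 3]
isub        [-3]
bipush 7    [-3, 7]
irem        [-3]
bipush -60  [-3, -60]
bipush 55   [-3, -60, 55]
isub        [-3, -115]
iadd        [-118]
dup         [-118, -118]

[-118, -118]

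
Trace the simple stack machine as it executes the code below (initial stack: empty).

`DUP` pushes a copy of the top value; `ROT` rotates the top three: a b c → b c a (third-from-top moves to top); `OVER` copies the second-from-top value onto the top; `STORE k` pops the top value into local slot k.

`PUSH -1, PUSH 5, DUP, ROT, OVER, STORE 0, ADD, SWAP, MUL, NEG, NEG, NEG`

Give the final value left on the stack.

-20

PUSH -1 -> [-1]
PUSH 5  -> [-1, 5]
DUP     -> [-1, 5, 5]
ROT     -> [5, 5, -1]
OVER    -> [5, 5, -1, 5]
STORE 0 -> [5, 5, -1]
ADD     -> [5, 4]
SWAP    -> [4, 5]
MUL     -> [20]
NEG     -> [-20]
NEG     -> [20]
NEG     -> [-20]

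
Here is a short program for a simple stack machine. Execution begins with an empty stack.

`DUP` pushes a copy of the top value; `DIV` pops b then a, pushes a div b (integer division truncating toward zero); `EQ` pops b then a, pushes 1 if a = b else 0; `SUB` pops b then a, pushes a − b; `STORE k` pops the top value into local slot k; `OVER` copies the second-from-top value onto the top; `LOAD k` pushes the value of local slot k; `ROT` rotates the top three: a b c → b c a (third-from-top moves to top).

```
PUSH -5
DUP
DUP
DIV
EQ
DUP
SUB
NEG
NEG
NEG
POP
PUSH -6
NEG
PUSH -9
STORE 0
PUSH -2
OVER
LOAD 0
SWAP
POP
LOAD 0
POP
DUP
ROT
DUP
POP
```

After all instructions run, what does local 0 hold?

-9

PUSH -5 -> -5
DUP     -> -5 -5
DUP     -> -5 -5 -5
DIV     -> -5 1
EQ      -> 0
DUP     -> 0 0
SUB     -> 0
NEG     -> 0
NEG     -> 0
NEG     -> 0
POP     -> (empty)
PUSH -6 -> -6
NEG     -> 6
PUSH -9 -> 6 -9
STORE 0 -> 6
PUSH -2 -> 6 -2
OVER    -> 6 -2 6
LOAD 0  -> 6 -2 6 -9
SWAP    -> 6 -2 -9 6
POP     -> 6 -2 -9
LOAD 0  -> 6 -2 -9 -9
POP     -> 6 -2 -9
DUP     -> 6 -2 -9 -9
ROT     -> 6 -9 -9 -2
DUP     -> 6 -9 -9 -2 -2
POP     -> 6 -9 -9 -2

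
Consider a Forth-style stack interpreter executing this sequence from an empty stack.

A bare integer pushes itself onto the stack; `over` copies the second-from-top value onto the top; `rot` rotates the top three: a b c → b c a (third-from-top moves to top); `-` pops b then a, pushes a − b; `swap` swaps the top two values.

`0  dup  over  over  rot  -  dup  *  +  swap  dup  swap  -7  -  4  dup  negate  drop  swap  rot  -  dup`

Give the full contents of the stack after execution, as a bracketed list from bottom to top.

0      -> [0]
dup    -> [0, 0]
over   -> [0, 0, 0]
over   -> [0, 0, 0, 0]
rot    -> [0, 0, 0, 0]
-      -> [0, 0, 0]
dup    -> [0, 0, 0, 0]
*      -> [0, 0, 0]
+      -> [0, 0]
swap   -> [0, 0]
dup    -> [0, 0, 0]
swap   -> [0, 0, 0]
-7     -> [0, 0, 0, -7]
-      -> [0, 0, 7]
4      -> [0, 0, 7, 4]
dup    -> [0, 0, 7, 4, 4]
negate -> [0, 0, 7, 4, -4]
drop   -> [0, 0, 7, 4]
swap   -> [0, 0, 4, 7]
rot    -> [0, 4, 7, 0]
-      -> [0, 4, 7]
dup    -> [0, 4, 7, 7]

[0, 4, 7, 7]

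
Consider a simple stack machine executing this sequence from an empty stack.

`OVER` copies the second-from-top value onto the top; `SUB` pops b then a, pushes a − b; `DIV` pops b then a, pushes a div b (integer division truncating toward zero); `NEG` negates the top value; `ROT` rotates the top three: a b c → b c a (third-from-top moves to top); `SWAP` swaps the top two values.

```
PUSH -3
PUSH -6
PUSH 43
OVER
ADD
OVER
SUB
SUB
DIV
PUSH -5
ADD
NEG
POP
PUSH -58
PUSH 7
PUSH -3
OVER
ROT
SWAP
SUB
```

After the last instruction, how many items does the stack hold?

3

PUSH -3  : -3
PUSH -6  : -3 -6
PUSH 43  : -3 -6 43
OVER     : -3 -6 43 -6
ADD      : -3 -6 37
OVER     : -3 -6 37 -6
SUB      : -3 -6 43
SUB      : -3 -49
DIV      : 0
PUSH -5  : 0 -5
ADD      : -5
NEG      : 5
POP      : (empty)
PUSH -58 : -58
PUSH 7   : -58 7
PUSH -3  : -58 7 -3
OVER     : -58 7 -3 7
ROT      : -58 -3 7 7
SWAP     : -58 -3 7 7
SUB      : -58 -3 0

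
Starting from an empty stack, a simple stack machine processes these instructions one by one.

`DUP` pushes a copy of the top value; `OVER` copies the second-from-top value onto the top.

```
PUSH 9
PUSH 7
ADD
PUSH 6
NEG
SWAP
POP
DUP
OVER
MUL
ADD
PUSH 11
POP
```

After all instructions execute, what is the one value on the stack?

PUSH 9   [9]
PUSH 7   [9, 7]
ADD      [16]
PUSH 6   [16, 6]
NEG      [16, -6]
SWAP     [-6, 16]
POP      [-6]
DUP      [-6, -6]
OVER     [-6, -6, -6]
MUL      [-6, 36]
ADD      [30]
PUSH 11  [30, 11]
POP      [30]

30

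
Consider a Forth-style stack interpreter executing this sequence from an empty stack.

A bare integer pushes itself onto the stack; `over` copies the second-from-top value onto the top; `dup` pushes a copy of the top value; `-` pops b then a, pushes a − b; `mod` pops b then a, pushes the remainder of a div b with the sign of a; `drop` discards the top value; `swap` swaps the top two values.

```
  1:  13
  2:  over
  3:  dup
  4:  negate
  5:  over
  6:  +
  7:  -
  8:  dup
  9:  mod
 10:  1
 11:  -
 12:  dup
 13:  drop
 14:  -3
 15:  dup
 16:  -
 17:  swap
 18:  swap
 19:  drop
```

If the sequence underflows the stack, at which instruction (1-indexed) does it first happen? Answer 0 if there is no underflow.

2

13 : 13
over  — needs 2 operands, stack has 1 → underflow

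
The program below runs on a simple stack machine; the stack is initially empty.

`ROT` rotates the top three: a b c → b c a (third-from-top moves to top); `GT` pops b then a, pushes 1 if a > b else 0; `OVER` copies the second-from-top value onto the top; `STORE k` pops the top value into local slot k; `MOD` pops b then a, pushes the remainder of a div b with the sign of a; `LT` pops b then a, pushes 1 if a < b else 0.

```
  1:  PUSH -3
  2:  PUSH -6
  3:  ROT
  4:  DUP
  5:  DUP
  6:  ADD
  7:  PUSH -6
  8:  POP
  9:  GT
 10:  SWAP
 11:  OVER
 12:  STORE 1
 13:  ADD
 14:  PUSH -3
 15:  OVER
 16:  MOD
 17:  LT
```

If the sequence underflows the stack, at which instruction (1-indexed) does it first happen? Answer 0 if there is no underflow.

PUSH -3  -3
PUSH -6  -3 -6
ROT  — needs 3 operands, stack has 2 → underflow

3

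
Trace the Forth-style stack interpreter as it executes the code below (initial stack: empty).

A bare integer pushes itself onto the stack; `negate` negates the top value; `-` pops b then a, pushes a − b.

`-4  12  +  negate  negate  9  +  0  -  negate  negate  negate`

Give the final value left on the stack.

-17

-4     -> -4
12     -> -4 12
+      -> 8
negate -> -8
negate -> 8
9      -> 8 9
+      -> 17
0      -> 17 0
-      -> 17
negate -> -17
negate -> 17
negate -> -17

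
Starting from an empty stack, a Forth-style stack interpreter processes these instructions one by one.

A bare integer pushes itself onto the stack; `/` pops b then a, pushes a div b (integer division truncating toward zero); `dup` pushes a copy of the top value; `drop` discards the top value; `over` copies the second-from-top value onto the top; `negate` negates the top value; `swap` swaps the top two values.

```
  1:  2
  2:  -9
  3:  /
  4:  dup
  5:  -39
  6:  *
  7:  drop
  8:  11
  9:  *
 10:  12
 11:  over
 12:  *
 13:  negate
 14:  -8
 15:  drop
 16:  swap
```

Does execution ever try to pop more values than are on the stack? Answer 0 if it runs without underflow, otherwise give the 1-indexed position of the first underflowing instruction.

2      : 2
-9     : 2 -9
/      : 0
dup    : 0 0
-39    : 0 0 -39
*      : 0 0
drop   : 0
11     : 0 11
*      : 0
12     : 0 12
over   : 0 12 0
*      : 0 0
negate : 0 0
-8     : 0 0 -8
drop   : 0 0
swap   : 0 0

0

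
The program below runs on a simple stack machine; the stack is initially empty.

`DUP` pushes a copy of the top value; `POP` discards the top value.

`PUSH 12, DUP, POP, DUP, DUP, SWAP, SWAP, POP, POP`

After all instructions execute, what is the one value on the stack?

PUSH 12 -> [12]
DUP     -> [12, 12]
POP     -> [12]
DUP     -> [12, 12]
DUP     -> [12, 12, 12]
SWAP    -> [12, 12, 12]
SWAP    -> [12, 12, 12]
POP     -> [12, 12]
POP     -> [12]

12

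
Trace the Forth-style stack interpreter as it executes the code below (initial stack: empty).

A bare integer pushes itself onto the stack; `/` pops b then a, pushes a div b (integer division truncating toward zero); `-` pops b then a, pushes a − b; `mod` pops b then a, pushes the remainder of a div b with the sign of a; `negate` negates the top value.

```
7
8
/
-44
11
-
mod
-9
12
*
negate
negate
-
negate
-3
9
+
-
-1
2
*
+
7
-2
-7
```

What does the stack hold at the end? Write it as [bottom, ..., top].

[-116, 7, -2, -7]

7       7
8       7 8
/       0
-44     0 -44
11      0 -44 11
-       0 -55
mod     0
-9      0 -9
12      0 -9 12
*       0 -108
negate  0 108
negate  0 -108
-       108
negate  -108
-3      -108 -3
9       -108 -3 9
+       -108 6
-       -114
-1      -114 -1
2       -114 -1 2
*       -114 -2
+       -116
7       -116 7
-2      -116 7 -2
-7      -116 7 -2 -7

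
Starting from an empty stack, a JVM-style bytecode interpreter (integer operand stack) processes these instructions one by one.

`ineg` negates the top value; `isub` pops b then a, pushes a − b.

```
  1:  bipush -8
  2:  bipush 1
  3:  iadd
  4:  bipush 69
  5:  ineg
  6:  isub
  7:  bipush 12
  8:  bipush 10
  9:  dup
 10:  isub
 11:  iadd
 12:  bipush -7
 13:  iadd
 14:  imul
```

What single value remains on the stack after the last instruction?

bipush -8 : -8
bipush 1  : -8 1
iadd      : -7
bipush 69 : -7 69
ineg      : -7 -69
isub      : 62
bipush 12 : 62 12
bipush 10 : 62 12 10
dup       : 62 12 10 10
isub      : 62 12 0
iadd      : 62 12
bipush -7 : 62 12 -7
iadd      : 62 5
imul      : 310

310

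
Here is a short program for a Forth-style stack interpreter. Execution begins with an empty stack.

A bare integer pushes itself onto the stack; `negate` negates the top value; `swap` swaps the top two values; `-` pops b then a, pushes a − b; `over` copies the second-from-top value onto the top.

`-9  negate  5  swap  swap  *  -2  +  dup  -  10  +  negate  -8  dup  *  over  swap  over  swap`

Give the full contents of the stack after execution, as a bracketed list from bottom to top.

[-10, -10, -10, 64]

-9     : -9
negate : 9
5      : 9 5
swap   : 5 9
swap   : 9 5
*      : 45
-2     : 45 -2
+      : 43
dup    : 43 43
-      : 0
10     : 0 10
+      : 10
negate : -10
-8     : -10 -8
dup    : -10 -8 -8
*      : -10 64
over   : -10 64 -10
swap   : -10 -10 64
over   : -10 -10 64 -10
swap   : -10 -10 -10 64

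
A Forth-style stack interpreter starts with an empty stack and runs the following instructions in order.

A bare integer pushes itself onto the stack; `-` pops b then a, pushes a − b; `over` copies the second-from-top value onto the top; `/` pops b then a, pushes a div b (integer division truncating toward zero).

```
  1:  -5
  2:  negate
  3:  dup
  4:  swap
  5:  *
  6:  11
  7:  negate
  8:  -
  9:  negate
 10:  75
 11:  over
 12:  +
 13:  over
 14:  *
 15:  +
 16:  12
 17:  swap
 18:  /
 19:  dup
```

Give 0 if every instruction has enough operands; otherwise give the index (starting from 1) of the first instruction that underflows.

0

-5     → -5
negate → 5
dup    → 5 5
swap   → 5 5
*      → 25
11     → 25 11
negate → 25 -11
-      → 36
negate → -36
75     → -36 75
over   → -36 75 -36
+      → -36 39
over   → -36 39 -36
*      → -36 -1404
+      → -1440
12     → -1440 12
swap   → 12 -1440
/      → 0
dup    → 0 0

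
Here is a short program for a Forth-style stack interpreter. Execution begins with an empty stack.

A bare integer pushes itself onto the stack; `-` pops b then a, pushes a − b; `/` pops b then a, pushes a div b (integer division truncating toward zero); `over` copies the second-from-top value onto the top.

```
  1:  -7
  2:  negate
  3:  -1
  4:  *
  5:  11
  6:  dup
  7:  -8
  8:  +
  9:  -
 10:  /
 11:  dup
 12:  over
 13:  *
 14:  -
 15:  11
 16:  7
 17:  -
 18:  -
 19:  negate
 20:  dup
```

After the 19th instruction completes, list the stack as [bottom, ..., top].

[4]

-7     : -7
negate : 7
-1     : 7 -1
*      : -7
11     : -7 11
dup    : -7 11 11
-8     : -7 11 11 -8
+      : -7 11 3
-      : -7 8
/      : 0
dup    : 0 0
over   : 0 0 0
*      : 0 0
-      : 0
11     : 0 11
7      : 0 11 7
-      : 0 4
-      : -4
negate : 4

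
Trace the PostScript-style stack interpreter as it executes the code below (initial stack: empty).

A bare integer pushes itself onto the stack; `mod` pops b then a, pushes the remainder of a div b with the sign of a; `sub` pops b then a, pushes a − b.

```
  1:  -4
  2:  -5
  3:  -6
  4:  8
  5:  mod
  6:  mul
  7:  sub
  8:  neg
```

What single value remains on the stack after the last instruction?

-4  : -4
-5  : -4 -5
-6  : -4 -5 -6
8   : -4 -5 -6 8
mod : -4 -5 -6
mul : -4 30
sub : -34
neg : 34

34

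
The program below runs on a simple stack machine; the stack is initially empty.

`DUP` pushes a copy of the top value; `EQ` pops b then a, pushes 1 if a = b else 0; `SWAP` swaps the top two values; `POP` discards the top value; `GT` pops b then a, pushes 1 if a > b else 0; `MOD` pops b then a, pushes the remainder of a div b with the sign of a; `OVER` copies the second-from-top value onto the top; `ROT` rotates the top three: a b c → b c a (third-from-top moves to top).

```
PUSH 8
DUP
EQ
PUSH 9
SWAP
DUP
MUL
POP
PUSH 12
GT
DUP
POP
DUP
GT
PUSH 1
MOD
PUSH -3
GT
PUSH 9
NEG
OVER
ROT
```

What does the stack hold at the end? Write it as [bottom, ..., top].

[-9, 1, 1]

PUSH 8  : 8
DUP     : 8 8
EQ      : 1
PUSH 9  : 1 9
SWAP    : 9 1
DUP     : 9 1 1
MUL     : 9 1
POP     : 9
PUSH 12 : 9 12
GT      : 0
DUP     : 0 0
POP     : 0
DUP     : 0 0
GT      : 0
PUSH 1  : 0 1
MOD     : 0
PUSH -3 : 0 -3
GT      : 1
PUSH 9  : 1 9
NEG     : 1 -9
OVER    : 1 -9 1
ROT     : -9 1 1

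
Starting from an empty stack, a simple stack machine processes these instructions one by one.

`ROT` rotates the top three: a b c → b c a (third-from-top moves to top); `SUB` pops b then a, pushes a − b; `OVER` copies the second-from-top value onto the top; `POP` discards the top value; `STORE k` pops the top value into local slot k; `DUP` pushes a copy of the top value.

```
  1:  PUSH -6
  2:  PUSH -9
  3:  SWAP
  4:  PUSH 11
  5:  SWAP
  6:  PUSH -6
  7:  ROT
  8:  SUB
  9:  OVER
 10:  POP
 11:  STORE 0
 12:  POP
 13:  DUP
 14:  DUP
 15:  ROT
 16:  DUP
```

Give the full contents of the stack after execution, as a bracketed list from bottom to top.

PUSH -6 -> [-6]
PUSH -9 -> [-6, -9]
SWAP    -> [-9, -6]
PUSH 11 -> [-9, -6, 11]
SWAP    -> [-9, 11, -6]
PUSH -6 -> [-9, 11, -6, -6]
ROT     -> [-9, -6, -6, 11]
SUB     -> [-9, -6, -17]
OVER    -> [-9, -6, -17, -6]
POP     -> [-9, -6, -17]
STORE 0 -> [-9, -6]
POP     -> [-9]
DUP     -> [-9, -9]
DUP     -> [-9, -9, -9]
ROT     -> [-9, -9, -9]
DUP     -> [-9, -9, -9, -9]

[-9, -9, -9, -9]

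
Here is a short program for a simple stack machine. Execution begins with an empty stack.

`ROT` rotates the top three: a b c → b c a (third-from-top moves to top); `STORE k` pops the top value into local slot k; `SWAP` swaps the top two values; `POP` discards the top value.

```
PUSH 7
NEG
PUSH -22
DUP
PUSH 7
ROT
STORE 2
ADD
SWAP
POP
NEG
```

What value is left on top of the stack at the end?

15

PUSH 7   : 7
NEG      : -7
PUSH -22 : -7 -22
DUP      : -7 -22 -22
PUSH 7   : -7 -22 -22 7
ROT      : -7 -22 7 -22
STORE 2  : -7 -22 7
ADD      : -7 -15
SWAP     : -15 -7
POP      : -15
NEG      : 15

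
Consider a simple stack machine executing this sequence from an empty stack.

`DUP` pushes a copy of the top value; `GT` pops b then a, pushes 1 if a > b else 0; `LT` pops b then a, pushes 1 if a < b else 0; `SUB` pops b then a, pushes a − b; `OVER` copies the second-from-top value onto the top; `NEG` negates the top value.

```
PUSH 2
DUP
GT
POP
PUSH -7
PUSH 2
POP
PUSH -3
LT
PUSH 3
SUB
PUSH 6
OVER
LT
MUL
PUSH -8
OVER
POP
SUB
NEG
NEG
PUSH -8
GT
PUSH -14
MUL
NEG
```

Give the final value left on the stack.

14

PUSH 2    [2]
DUP       [2, 2]
GT        [0]
POP       []
PUSH -7   [-7]
PUSH 2    [-7, 2]
POP       [-7]
PUSH -3   [-7, -3]
LT        [1]
PUSH 3    [1, 3]
SUB       [-2]
PUSH 6    [-2, 6]
OVER      [-2, 6, -2]
LT        [-2, 0]
MUL       [0]
PUSH -8   [0, -8]
OVER      [0, -8, 0]
POP       [0, -8]
SUB       [8]
NEG       [-8]
NEG       [8]
PUSH -8   [8, -8]
GT        [1]
PUSH -14  [1, -14]
MUL       [-14]
NEG       [14]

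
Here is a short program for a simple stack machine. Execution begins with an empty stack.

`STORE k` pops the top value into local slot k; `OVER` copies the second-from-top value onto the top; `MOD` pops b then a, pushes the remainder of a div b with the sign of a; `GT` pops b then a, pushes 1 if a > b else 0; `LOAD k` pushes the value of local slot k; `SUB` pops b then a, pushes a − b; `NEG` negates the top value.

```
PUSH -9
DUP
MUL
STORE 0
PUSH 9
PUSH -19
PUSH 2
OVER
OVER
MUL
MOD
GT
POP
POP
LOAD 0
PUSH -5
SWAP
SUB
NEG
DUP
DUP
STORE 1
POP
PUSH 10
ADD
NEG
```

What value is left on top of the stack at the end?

PUSH -9  : -9
DUP      : -9 -9
MUL      : 81
STORE 0  : (empty)
PUSH 9   : 9
PUSH -19 : 9 -19
PUSH 2   : 9 -19 2
OVER     : 9 -19 2 -19
OVER     : 9 -19 2 -19 2
MUL      : 9 -19 2 -38
MOD      : 9 -19 2
GT       : 9 0
POP      : 9
POP      : (empty)
LOAD 0   : 81
PUSH -5  : 81 -5
SWAP     : -5 81
SUB      : -86
NEG      : 86
DUP      : 86 86
DUP      : 86 86 86
STORE 1  : 86 86
POP      : 86
PUSH 10  : 86 10
ADD      : 96
NEG      : -96

-96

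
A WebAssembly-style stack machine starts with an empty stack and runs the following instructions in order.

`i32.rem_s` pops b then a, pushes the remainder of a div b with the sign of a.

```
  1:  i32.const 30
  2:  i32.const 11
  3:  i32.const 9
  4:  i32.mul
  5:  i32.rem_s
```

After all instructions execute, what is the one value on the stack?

30

i32.const 30  30
i32.const 11  30 11
i32.const 9   30 11 9
i32.mul       30 99
i32.rem_s     30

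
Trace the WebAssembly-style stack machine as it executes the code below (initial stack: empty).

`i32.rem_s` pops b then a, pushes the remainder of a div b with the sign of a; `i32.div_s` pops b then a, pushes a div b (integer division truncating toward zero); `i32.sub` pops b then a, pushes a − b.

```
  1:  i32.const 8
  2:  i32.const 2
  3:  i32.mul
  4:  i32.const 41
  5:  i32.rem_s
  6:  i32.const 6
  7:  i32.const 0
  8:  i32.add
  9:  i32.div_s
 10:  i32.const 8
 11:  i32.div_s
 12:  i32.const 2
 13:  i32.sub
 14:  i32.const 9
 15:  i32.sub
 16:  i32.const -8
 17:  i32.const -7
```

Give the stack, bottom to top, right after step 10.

[2, 8]

i32.const 8   8
i32.const 2   8 2
i32.mul       16
i32.const 41  16 41
i32.rem_s     16
i32.const 6   16 6
i32.const 0   16 6 0
i32.add       16 6
i32.div_s     2
i32.const 8   2 8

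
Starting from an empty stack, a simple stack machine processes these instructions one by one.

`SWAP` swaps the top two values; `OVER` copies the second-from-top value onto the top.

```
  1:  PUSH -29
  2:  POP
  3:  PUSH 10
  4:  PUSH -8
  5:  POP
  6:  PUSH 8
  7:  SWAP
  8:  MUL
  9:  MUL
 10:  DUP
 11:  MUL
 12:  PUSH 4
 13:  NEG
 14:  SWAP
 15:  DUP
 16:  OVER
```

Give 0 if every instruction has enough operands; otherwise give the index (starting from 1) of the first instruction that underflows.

9

PUSH -29  -29
POP       (empty)
PUSH 10   10
PUSH -8   10 -8
POP       10
PUSH 8    10 8
SWAP      8 10
MUL       80
MUL  — needs 2 operands, stack has 1 → underflow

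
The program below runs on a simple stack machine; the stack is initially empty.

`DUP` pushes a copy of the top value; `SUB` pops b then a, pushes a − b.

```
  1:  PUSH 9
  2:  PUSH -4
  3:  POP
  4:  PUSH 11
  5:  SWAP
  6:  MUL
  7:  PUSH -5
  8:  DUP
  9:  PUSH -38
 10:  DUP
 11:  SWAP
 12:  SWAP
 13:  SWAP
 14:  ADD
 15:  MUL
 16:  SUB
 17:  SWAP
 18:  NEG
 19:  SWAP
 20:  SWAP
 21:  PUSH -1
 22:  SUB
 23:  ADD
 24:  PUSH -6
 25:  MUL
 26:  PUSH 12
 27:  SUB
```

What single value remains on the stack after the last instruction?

PUSH 9   : 9
PUSH -4  : 9 -4
POP      : 9
PUSH 11  : 9 11
SWAP     : 11 9
MUL      : 99
PUSH -5  : 99 -5
DUP      : 99 -5 -5
PUSH -38 : 99 -5 -5 -38
DUP      : 99 -5 -5 -38 -38
SWAP     : 99 -5 -5 -38 -38
SWAP     : 99 -5 -5 -38 -38
SWAP     : 99 -5 -5 -38 -38
ADD      : 99 -5 -5 -76
MUL      : 99 -5 380
SUB      : 99 -385
SWAP     : -385 99
NEG      : -385 -99
SWAP     : -99 -385
SWAP     : -385 -99
PUSH -1  : -385 -99 -1
SUB      : -385 -98
ADD      : -483
PUSH -6  : -483 -6
MUL      : 2898
PUSH 12  : 2898 12
SUB      : 2886

2886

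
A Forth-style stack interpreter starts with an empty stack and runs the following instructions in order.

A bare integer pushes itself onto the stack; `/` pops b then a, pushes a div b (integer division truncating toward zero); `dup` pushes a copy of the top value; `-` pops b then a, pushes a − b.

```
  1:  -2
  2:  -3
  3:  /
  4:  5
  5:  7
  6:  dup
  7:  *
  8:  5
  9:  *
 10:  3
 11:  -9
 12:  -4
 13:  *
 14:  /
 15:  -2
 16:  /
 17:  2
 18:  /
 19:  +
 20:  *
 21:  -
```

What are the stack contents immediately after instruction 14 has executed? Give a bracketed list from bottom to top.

[0, 5, 245, 0]

-2  : [-2]
-3  : [-2, -3]
/   : [0]
5   : [0, 5]
7   : [0, 5, 7]
dup : [0, 5, 7, 7]
*   : [0, 5, 49]
5   : [0, 5, 49, 5]
*   : [0, 5, 245]
3   : [0, 5, 245, 3]
-9  : [0, 5, 245, 3, -9]
-4  : [0, 5, 245, 3, -9, -4]
*   : [0, 5, 245, 3, 36]
/   : [0, 5, 245, 0]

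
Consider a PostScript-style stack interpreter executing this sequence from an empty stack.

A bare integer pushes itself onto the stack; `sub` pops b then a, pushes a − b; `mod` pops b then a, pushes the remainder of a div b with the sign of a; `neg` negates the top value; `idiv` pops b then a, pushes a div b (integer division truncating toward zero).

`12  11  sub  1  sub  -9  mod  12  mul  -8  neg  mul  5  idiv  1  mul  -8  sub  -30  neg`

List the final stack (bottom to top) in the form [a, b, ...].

[8, 30]

12   → 12
11   → 12 11
sub  → 1
1    → 1 1
sub  → 0
-9   → 0 -9
mod  → 0
12   → 0 12
mul  → 0
-8   → 0 -8
neg  → 0 8
mul  → 0
5    → 0 5
idiv → 0
1    → 0 1
mul  → 0
-8   → 0 -8
sub  → 8
-30  → 8 -30
neg  → 8 30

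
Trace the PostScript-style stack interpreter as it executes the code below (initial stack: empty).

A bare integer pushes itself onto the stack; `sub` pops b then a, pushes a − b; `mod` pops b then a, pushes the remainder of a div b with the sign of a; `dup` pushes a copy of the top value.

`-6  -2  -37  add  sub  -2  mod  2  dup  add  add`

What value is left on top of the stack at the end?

5

-6  : -6
-2  : -6 -2
-37 : -6 -2 -37
add : -6 -39
sub : 33
-2  : 33 -2
mod : 1
2   : 1 2
dup : 1 2 2
add : 1 4
add : 5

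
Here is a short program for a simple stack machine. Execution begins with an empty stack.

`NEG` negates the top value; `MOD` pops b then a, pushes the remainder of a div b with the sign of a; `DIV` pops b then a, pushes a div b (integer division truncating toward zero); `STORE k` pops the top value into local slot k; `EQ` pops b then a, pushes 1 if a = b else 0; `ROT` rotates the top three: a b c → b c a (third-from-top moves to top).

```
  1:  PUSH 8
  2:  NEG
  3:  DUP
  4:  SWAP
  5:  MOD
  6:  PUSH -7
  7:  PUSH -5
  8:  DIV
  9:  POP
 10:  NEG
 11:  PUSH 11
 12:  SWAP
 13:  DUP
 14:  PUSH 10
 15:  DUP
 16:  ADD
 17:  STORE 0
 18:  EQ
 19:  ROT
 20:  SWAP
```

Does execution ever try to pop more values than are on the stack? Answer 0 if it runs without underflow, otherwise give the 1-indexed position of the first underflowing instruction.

PUSH 8  → [8]
NEG     → [-8]
DUP     → [-8, -8]
SWAP    → [-8, -8]
MOD     → [0]
PUSH -7 → [0, -7]
PUSH -5 → [0, -7, -5]
DIV     → [0, 1]
POP     → [0]
NEG     → [0]
PUSH 11 → [0, 11]
SWAP    → [11, 0]
DUP     → [11, 0, 0]
PUSH 10 → [11, 0, 0, 10]
DUP     → [11, 0, 0, 10, 10]
ADD     → [11, 0, 0, 20]
STORE 0 → [11, 0, 0]
EQ      → [11, 1]
ROT  — needs 3 operands, stack has 2 → underflow

19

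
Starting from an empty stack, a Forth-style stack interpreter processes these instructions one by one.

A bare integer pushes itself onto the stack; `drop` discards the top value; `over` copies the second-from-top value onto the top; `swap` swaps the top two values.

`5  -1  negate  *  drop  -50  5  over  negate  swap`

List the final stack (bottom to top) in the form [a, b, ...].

5      : 5
-1     : 5 -1
negate : 5 1
*      : 5
drop   : (empty)
-50    : -50
5      : -50 5
over   : -50 5 -50
negate : -50 5 50
swap   : -50 50 5

[-50, 50, 5]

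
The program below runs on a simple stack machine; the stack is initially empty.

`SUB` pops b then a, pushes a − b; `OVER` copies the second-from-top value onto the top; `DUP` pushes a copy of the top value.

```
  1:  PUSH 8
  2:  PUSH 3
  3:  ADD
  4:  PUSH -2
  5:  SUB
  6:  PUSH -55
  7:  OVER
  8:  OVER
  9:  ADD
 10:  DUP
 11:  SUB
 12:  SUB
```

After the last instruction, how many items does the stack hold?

PUSH 8   : 8
PUSH 3   : 8 3
ADD      : 11
PUSH -2  : 11 -2
SUB      : 13
PUSH -55 : 13 -55
OVER     : 13 -55 13
OVER     : 13 -55 13 -55
ADD      : 13 -55 -42
DUP      : 13 -55 -42 -42
SUB      : 13 -55 0
SUB      : 13 -55

2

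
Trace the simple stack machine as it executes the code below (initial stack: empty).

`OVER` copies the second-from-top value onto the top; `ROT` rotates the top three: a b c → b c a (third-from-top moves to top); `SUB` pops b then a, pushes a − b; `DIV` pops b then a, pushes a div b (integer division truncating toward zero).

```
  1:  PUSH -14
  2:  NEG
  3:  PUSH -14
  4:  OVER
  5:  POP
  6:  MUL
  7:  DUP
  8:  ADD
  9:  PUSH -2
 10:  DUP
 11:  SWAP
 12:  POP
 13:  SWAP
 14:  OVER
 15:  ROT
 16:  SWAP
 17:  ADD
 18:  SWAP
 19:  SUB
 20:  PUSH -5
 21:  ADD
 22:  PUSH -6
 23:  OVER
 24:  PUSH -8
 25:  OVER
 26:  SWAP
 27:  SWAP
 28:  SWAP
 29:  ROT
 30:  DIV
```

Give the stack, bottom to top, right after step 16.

PUSH -14 → -14
NEG      → 14
PUSH -14 → 14 -14
OVER     → 14 -14 14
POP      → 14 -14
MUL      → -196
DUP      → -196 -196
ADD      → -392
PUSH -2  → -392 -2
DUP      → -392 -2 -2
SWAP     → -392 -2 -2
POP      → -392 -2
SWAP     → -2 -392
OVER     → -2 -392 -2
ROT      → -392 -2 -2
SWAP     → -392 -2 -2

[-392, -2, -2]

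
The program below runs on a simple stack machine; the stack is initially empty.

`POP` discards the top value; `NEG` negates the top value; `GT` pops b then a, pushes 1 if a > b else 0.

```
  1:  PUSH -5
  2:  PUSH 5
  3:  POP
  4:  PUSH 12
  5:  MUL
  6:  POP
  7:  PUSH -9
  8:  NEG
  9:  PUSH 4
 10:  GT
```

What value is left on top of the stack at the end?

1

PUSH -5  [-5]
PUSH 5   [-5, 5]
POP      [-5]
PUSH 12  [-5, 12]
MUL      [-60]
POP      []
PUSH -9  [-9]
NEG      [9]
PUSH 4   [9, 4]
GT       [1]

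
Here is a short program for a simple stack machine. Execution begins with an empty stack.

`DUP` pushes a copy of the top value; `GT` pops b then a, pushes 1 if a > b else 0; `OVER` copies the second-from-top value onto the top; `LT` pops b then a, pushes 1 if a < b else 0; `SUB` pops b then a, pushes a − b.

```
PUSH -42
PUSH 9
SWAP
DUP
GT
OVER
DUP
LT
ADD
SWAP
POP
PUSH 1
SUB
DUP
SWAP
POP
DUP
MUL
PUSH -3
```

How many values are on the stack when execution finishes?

PUSH -42  -42
PUSH 9    -42 9
SWAP      9 -42
DUP       9 -42 -42
GT        9 0
OVER      9 0 9
DUP       9 0 9 9
LT        9 0 0
ADD       9 0
SWAP      0 9
POP       0
PUSH 1    0 1
SUB       -1
DUP       -1 -1
SWAP      -1 -1
POP       -1
DUP       -1 -1
MUL       1
PUSH -3   1 -3

2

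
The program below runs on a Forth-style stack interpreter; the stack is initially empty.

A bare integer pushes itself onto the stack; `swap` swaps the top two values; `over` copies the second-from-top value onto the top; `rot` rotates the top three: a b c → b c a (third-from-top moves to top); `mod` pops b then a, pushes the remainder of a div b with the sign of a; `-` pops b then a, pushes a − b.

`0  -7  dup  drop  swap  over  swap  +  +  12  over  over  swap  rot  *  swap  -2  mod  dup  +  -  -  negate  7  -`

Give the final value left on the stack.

-161

0      : 0
-7     : 0 -7
dup    : 0 -7 -7
drop   : 0 -7
swap   : -7 0
over   : -7 0 -7
swap   : -7 -7 0
+      : -7 -7
+      : -14
12     : -14 12
over   : -14 12 -14
over   : -14 12 -14 12
swap   : -14 12 12 -14
rot    : -14 12 -14 12
*      : -14 12 -168
swap   : -14 -168 12
-2     : -14 -168 12 -2
mod    : -14 -168 0
dup    : -14 -168 0 0
+      : -14 -168 0
-      : -14 -168
-      : 154
negate : -154
7      : -154 7
-      : -161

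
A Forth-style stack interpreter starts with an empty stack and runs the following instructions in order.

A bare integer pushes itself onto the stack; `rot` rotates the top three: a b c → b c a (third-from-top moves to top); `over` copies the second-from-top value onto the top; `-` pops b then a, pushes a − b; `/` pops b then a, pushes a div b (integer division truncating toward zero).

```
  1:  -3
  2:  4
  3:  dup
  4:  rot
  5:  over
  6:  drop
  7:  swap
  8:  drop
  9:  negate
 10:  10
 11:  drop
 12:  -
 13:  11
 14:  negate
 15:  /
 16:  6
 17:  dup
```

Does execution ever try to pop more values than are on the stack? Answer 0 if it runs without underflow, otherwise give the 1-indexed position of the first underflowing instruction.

-3     -> [-3]
4      -> [-3, 4]
dup    -> [-3, 4, 4]
rot    -> [4, 4, -3]
over   -> [4, 4, -3, 4]
drop   -> [4, 4, -3]
swap   -> [4, -3, 4]
drop   -> [4, -3]
negate -> [4, 3]
10     -> [4, 3, 10]
drop   -> [4, 3]
-      -> [1]
11     -> [1, 11]
negate -> [1, -11]
/      -> [0]
6      -> [0, 6]
dup    -> [0, 6, 6]

0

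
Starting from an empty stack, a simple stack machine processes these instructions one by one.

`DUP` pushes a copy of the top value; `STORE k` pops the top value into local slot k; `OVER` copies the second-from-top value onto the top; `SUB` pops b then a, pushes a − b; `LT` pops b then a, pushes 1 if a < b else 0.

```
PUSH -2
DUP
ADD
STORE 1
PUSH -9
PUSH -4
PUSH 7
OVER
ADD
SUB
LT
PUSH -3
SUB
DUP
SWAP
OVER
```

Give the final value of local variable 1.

-4

PUSH -2  -2
DUP      -2 -2
ADD      -4
STORE 1  (empty)
PUSH -9  -9
PUSH -4  -9 -4
PUSH 7   -9 -4 7
OVER     -9 -4 7 -4
ADD      -9 -4 3
SUB      -9 -7
LT       1
PUSH -3  1 -3
SUB      4
DUP      4 4
SWAP     4 4
OVER     4 4 4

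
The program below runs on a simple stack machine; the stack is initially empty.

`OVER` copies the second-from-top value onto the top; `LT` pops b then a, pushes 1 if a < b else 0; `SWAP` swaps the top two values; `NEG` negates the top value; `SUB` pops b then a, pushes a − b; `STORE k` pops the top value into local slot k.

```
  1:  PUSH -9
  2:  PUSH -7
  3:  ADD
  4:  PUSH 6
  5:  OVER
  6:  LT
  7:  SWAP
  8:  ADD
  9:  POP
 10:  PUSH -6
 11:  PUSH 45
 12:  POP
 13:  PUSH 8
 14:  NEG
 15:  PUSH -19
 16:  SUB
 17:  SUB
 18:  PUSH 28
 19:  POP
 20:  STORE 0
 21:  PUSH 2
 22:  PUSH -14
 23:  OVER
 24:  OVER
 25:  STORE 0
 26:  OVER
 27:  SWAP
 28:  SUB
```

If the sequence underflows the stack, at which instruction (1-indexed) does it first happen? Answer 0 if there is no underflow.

0

PUSH -9  -> -9
PUSH -7  -> -9 -7
ADD      -> -16
PUSH 6   -> -16 6
OVER     -> -16 6 -16
LT       -> -16 0
SWAP     -> 0 -16
ADD      -> -16
POP      -> (empty)
PUSH -6  -> -6
PUSH 45  -> -6 45
POP      -> -6
PUSH 8   -> -6 8
NEG      -> -6 -8
PUSH -19 -> -6 -8 -19
SUB      -> -6 11
SUB      -> -17
PUSH 28  -> -17 28
POP      -> -17
STORE 0  -> (empty)
PUSH 2   -> 2
PUSH -14 -> 2 -14
OVER     -> 2 -14 2
OVER     -> 2 -14 2 -14
STORE 0  -> 2 -14 2
OVER     -> 2 -14 2 -14
SWAP     -> 2 -14 -14 2
SUB      -> 2 -14 -16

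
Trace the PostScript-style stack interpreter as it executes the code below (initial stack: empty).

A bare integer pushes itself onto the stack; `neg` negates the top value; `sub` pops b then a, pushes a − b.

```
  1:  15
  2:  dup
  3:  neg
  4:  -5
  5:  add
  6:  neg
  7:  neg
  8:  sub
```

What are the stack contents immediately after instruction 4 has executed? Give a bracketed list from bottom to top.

[15, -15, -5]

15  → 15
dup → 15 15
neg → 15 -15
-5  → 15 -15 -5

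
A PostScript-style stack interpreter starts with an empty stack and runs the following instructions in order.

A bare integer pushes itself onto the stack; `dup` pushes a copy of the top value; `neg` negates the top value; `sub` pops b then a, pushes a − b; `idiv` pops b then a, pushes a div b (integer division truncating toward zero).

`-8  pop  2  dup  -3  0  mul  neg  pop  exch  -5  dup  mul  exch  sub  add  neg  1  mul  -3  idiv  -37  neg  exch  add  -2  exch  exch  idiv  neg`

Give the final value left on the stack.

-8    [-8]
pop   []
2     [2]
dup   [2, 2]
-3    [2, 2, -3]
0     [2, 2, -3, 0]
mul   [2, 2, 0]
neg   [2, 2, 0]
pop   [2, 2]
exch  [2, 2]
-5    [2, 2, -5]
dup   [2, 2, -5, -5]
mul   [2, 2, 25]
exch  [2, 25, 2]
sub   [2, 23]
add   [25]
neg   [-25]
1     [-25, 1]
mul   [-25]
-3    [-25, -3]
idiv  [8]
-37   [8, -37]
neg   [8, 37]
exch  [37, 8]
add   [45]
-2    [45, -2]
exch  [-2, 45]
exch  [45, -2]
idiv  [-22]
neg   [22]

22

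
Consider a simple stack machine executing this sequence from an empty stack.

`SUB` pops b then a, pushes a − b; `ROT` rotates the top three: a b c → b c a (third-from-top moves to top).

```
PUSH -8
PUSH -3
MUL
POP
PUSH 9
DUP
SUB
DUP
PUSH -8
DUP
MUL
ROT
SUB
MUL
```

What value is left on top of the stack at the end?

0

PUSH -8 : [-8]
PUSH -3 : [-8, -3]
MUL     : [24]
POP     : []
PUSH 9  : [9]
DUP     : [9, 9]
SUB     : [0]
DUP     : [0, 0]
PUSH -8 : [0, 0, -8]
DUP     : [0, 0, -8, -8]
MUL     : [0, 0, 64]
ROT     : [0, 64, 0]
SUB     : [0, 64]
MUL     : [0]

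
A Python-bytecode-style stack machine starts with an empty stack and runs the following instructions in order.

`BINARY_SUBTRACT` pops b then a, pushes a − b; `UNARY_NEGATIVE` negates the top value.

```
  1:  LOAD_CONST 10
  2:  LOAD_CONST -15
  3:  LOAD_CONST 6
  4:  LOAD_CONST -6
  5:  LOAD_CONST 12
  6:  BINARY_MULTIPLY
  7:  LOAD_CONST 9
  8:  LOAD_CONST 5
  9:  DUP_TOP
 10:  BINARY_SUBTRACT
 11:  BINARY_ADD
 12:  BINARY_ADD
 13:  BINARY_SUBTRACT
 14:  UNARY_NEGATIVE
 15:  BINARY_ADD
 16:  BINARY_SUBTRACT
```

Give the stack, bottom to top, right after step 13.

LOAD_CONST 10    10
LOAD_CONST -15   10 -15
LOAD_CONST 6     10 -15 6
LOAD_CONST -6    10 -15 6 -6
LOAD_CONST 12    10 -15 6 -6 12
BINARY_MULTIPLY  10 -15 6 -72
LOAD_CONST 9     10 -15 6 -72 9
LOAD_CONST 5     10 -15 6 -72 9 5
DUP_TOP          10 -15 6 -72 9 5 5
BINARY_SUBTRACT  10 -15 6 -72 9 0
BINARY_ADD       10 -15 6 -72 9
BINARY_ADD       10 -15 6 -63
BINARY_SUBTRACT  10 -15 69

[10, -15, 69]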